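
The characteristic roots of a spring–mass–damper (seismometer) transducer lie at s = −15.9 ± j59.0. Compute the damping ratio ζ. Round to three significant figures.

ζ ≈ 0.260

|pole| = ω_n = √(15.9² + 59.0²) = 61.1 rad/s; ζ = cos θ = σ/ω_n = 0.260.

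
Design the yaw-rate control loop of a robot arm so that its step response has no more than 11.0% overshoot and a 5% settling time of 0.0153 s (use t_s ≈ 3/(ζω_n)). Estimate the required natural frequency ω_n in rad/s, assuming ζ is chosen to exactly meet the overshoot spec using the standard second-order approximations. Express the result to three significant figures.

ω_n ≈ 341 rad/s

ζ = −ln(OS)/√(π² + (ln OS)²). With OS = 0.110, ln OS = −2.207 and ζ = 2.207/3.839 = 0.575.
From t_s ≈ 3/(ζω_n): ω_n = 3/(ζ·t_s) = 3/(0.575·0.0153) = 341 rad/s.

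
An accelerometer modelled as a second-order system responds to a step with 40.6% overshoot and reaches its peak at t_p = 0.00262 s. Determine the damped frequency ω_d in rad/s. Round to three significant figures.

t_p = π/ω_d, so ω_d = π/0.00262 = 1200 rad/s.

ω_d ≈ 1200 rad/s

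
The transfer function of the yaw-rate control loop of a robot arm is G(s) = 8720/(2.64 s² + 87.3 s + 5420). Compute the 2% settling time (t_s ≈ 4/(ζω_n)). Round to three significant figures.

Dividing through by 2.64: denominator becomes s² + 33.07 s + 2053.
So ω_n = √2053 = 45.3 rad/s and ζ = 33.07/(2·45.3) = 0.365.
t_s ≈ 4/(ζω_n) = 0.242 s.

t_s ≈ 0.242 s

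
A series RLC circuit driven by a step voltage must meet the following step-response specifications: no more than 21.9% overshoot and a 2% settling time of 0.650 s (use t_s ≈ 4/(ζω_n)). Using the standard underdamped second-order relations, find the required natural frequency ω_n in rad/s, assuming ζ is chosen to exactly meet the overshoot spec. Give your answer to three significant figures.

Inverting the overshoot relation: ζ = |ln 0.219|/√(π² + ln²0.219) = 0.435.
Then ω_n = 4/(ζ t_s) = 4/(0.435 × 0.650) = 14.1 rad/s.

ω_n ≈ 14.1 rad/s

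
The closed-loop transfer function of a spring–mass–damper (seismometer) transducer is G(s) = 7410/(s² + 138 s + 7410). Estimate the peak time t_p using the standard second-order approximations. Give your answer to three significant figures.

t_p ≈ 0.0610 s

ω_n = √7410 = 86.1 rad/s; ζ = 138/(2·86.1) = 0.802.
The damped frequency ω_d = ω_n√(1−ζ²) = 51.5 rad/s. Then t_p = π/ω_d = 0.0610 s.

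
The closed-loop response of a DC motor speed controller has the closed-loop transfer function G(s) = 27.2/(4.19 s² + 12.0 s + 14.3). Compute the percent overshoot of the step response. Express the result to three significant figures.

Dividing through by 4.19: denominator becomes s² + 2.864 s + 3.413.
So ω_n = √3.413 = 1.85 rad/s and ζ = 2.864/(2·1.85) = 0.775.
%OS = 100·exp(−πζ/√(1−ζ²)) = 2.12%.

%OS ≈ 2.12%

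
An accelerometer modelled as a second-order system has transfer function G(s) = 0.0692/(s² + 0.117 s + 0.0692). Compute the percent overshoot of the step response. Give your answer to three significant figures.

ω_n = √0.0692 = 0.263 rad/s; ζ = 0.117/(2·0.263) = 0.222.
%OS = 100·exp(−πζ/√(1−ζ²)) = 48.8%.

%OS ≈ 48.8%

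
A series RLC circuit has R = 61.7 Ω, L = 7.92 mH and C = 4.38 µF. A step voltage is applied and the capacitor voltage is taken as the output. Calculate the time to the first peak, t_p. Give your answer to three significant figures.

t_p ≈ 0.000850 s

For a series RLC circuit (capacitor voltage as output), ω_n = 1/√(LC) = 1/√(7.92 mH · 4.38 µF) = 5370 rad/s.
ζ = (R/2)·√(C/L) = (61.7/2)·√(4.38 µF/7.92 mH) = 0.725.
The damped frequency ω_d = ω_n√(1−ζ²) = 3700 rad/s. t_p = π/ω_d = 0.000850 s.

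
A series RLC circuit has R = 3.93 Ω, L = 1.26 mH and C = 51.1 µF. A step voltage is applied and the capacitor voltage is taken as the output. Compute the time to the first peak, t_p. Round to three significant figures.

t_p ≈ 0.000868 s

For a series RLC circuit (capacitor voltage as output), ω_n = 1/√(LC) = 1/√(1.26 mH · 51.1 µF) = 3940 rad/s.
ζ = (R/2)·√(C/L) = (3.93/2)·√(51.1 µF/1.26 mH) = 0.396.
ω_d = ω_n√(1−ζ²) = 3620 rad/s. t_p = π/ω_d = 0.000868 s.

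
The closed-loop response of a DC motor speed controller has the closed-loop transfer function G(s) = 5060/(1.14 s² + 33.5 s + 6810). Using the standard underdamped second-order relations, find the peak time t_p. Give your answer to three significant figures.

t_p ≈ 0.0414 s

Dividing through by 1.14: denominator becomes s² + 29.39 s + 5974.
So ω_n = √5974 = 77.3 rad/s and ζ = 29.39/(2·77.3) = 0.190.
ω_d = ω_n√(1−ζ²) = 75.9 rad/s. t_p = π/ω_d = 0.0414 s.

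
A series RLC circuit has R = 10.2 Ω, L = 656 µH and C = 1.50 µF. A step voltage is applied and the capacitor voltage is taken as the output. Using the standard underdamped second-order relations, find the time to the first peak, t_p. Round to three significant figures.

For a series RLC circuit (capacitor voltage as output), ω_n = 1/√(LC) = 1/√(656 µH · 1.50 µF) = 31900 rad/s.
ζ = (R/2)·√(C/L) = (10.2/2)·√(1.50 µF/656 µH) = 0.244.
The damped frequency ω_d = ω_n√(1−ζ²) = 30900 rad/s. t_p = π/ω_d = 0.000102 s.

t_p ≈ 0.000102 s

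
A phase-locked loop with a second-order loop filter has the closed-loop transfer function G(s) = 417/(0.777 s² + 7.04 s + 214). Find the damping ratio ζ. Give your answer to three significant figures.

Dividing through by 0.777: denominator becomes s² + 9.060 s + 275.4.
So ω_n = √275.4 = 16.6 rad/s and ζ = 9.060/(2·16.6) = 0.273.

ζ ≈ 0.273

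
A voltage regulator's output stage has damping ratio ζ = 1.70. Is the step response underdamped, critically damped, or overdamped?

overdamped

Since ζ = 1.70 > 1, the system is overdamped.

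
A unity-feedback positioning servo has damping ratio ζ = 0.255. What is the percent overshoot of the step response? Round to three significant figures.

%OS ≈ 43.7%

For an underdamped second-order system, %OS = 100·exp(−πζ/√(1−ζ²)).
πζ/√(1−ζ²) = π·0.255/√(1−0.0650) = 0.8285, so %OS = 100·e^(−0.8285) = 43.7%.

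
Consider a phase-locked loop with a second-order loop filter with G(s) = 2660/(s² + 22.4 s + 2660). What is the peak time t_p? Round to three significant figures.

t_p ≈ 0.0624 s

Comparing the denominator to s² + 2ζω_n s + ω_n²: ω_n = √2660 = 51.6 rad/s, and 2ζω_n = 22.4 so ζ = 22.4/(2·51.6) = 0.217.
ω_d = 51.6·√(1 − 0.217²) = 50.3 rad/s. Then t_p = π/ω_d = 0.0624 s.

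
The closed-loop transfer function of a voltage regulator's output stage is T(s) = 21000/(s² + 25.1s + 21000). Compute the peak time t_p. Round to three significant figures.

ω_n = √21000 = 145 rad/s; ζ = 25.1/(2·145) = 0.0866.
The damped frequency ω_d = ω_n√(1−ζ²) = 144 rad/s. Then t_p = π/ω_d = 0.0218 s.

t_p ≈ 0.0218 s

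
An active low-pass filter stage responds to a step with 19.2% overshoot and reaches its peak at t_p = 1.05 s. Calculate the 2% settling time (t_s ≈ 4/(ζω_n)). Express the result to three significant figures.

t_s ≈ 2.55 s

ζ from %OS: ζ = |ln 0.192|/√(π²+ln²0.192) = 0.465.
From t_p = π/ω_d, ω_d = π/1.05 = 2.99 rad/s, so ω_n = ω_d/√(1−ζ²) = 3.38 rad/s.
t_s ≈ 4/(ζω_n) = 4/(0.465·3.38) = 2.55 s.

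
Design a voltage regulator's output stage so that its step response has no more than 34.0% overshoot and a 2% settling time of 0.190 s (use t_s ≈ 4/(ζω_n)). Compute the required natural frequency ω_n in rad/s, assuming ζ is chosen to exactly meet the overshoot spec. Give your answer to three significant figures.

ω_n ≈ 64.8 rad/s

Inverting the overshoot relation: ζ = |ln 0.340|/√(π² + ln²0.340) = 0.325.
Then ω_n = 4/(ζ t_s) = 4/(0.325 × 0.190) = 64.8 rad/s.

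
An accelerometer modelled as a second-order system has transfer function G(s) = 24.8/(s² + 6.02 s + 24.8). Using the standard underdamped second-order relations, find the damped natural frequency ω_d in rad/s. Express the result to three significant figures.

ω_n = √24.8 = 4.98 rad/s; ζ = 6.02/(2·4.98) = 0.604.
ω_d = ω_n√(1−ζ²) = 3.97 rad/s.

ω_d ≈ 3.97 rad/s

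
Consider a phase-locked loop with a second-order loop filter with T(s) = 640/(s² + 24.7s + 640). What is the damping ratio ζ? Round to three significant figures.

ω_n = √640 = 25.3 rad/s; ζ = 24.7/(2·25.3) = 0.488.

ζ ≈ 0.488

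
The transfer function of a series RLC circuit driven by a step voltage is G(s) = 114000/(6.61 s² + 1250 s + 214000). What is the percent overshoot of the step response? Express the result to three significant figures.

%OS ≈ 14.4%

Dividing through by 6.61: denominator becomes s² + 189.1 s + 32380.
So ω_n = √32380 = 180 rad/s and ζ = 189.1/(2·180) = 0.525.
%OS = 100 e^{−πζ/√(1−ζ²)} with ζ = 0.525 gives 14.4%.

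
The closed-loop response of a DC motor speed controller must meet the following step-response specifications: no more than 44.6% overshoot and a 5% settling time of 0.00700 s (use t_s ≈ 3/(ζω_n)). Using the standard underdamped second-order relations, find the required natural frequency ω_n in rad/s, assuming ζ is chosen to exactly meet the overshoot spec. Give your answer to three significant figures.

ζ = −ln(OS)/√(π² + (ln OS)²). With OS = 0.446, ln OS = −0.8074 and ζ = 0.8074/3.244 = 0.249.
From t_s ≈ 3/(ζω_n): ω_n = 3/(ζ·t_s) = 3/(0.249·0.00700) = 1720 rad/s.

ω_n ≈ 1720 rad/s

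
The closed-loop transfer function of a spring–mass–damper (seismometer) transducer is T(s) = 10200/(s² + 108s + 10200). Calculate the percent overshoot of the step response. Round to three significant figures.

%OS ≈ 13.7%

Comparing the denominator to s² + 2ζω_n s + ω_n²: ω_n = √10200 = 101 rad/s, and 2ζω_n = 108 so ζ = 108/(2·101) = 0.535.
%OS = 100·exp(−πζ/√(1−ζ²)) = 13.7%.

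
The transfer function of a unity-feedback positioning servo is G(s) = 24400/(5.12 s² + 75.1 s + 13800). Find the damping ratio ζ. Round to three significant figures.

Dividing through by 5.12: denominator becomes s² + 14.67 s + 2695.
So ω_n = √2695 = 51.9 rad/s and ζ = 14.67/(2·51.9) = 0.141.

ζ ≈ 0.141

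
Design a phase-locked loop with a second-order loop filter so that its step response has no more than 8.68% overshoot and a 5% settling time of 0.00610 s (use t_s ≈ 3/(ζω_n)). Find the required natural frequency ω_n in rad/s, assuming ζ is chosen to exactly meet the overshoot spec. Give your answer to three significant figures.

Inverting the overshoot relation: ζ = |ln 0.0868|/√(π² + ln²0.0868) = 0.614.
From t_s ≈ 3/(ζω_n): ω_n = 3/(ζ·t_s) = 3/(0.614·0.00610) = 801 rad/s.

ω_n ≈ 801 rad/s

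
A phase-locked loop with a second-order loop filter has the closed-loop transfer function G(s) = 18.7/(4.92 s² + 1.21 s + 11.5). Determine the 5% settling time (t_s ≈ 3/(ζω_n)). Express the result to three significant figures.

Dividing through by 4.92: denominator becomes s² + 0.2459 s + 2.337.
So ω_n = √2.337 = 1.53 rad/s and ζ = 0.2459/(2·1.53) = 0.0804.
t_s ≈ 3/(ζω_n) = 24.4 s.

t_s ≈ 24.4 s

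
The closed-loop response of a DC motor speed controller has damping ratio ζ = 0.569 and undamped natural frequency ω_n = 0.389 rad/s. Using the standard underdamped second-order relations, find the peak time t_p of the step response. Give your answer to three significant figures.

The damped frequency is ω_d = ω_n√(1−ζ²) = 0.389·√(1−0.324) = 0.320 rad/s.
Peak time t_p = π/ω_d = π/0.320 = 9.82 s.

t_p ≈ 9.82 s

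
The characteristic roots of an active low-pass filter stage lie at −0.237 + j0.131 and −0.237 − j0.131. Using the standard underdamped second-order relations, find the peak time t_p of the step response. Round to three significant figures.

t_p = π/ω_d with ω_d = 0.131 (the imaginary part), so t_p = 24.0 s.

t_p ≈ 24.0 s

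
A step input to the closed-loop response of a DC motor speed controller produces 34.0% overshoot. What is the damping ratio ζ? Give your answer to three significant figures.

ζ = −ln(OS)/√(π² + (ln OS)²). With OS = 0.340, ln OS = −1.079 and ζ = 1.079/3.322 = 0.325.

ζ ≈ 0.325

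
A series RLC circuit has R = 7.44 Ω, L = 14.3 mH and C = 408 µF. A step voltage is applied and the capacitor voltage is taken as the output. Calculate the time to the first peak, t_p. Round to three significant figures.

t_p ≈ 0.00975 s

For a series RLC circuit (capacitor voltage as output), ω_n = 1/√(LC) = 1/√(14.3 mH · 408 µF) = 414 rad/s.
ζ = (R/2)·√(C/L) = (7.44/2)·√(408 µF/14.3 mH) = 0.628.
ω_d = 414·√(1 − 0.628²) = 322 rad/s. t_p = π/ω_d = 0.00975 s.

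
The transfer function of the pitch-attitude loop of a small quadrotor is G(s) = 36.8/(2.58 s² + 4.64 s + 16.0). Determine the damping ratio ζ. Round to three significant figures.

Dividing through by 2.58: denominator becomes s² + 1.798 s + 6.202.
So ω_n = √6.202 = 2.49 rad/s and ζ = 1.798/(2·2.49) = 0.361.

ζ ≈ 0.361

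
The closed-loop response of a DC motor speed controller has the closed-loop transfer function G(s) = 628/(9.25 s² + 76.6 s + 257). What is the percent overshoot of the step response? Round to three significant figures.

Dividing through by 9.25: denominator becomes s² + 8.281 s + 27.78.
So ω_n = √27.78 = 5.27 rad/s and ζ = 8.281/(2·5.27) = 0.786.
%OS = 100·exp(−πζ/√(1−ζ²)) = 1.85%.

%OS ≈ 1.85%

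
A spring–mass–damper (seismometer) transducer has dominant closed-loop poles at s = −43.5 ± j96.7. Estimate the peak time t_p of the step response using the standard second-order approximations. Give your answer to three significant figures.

t_p = π/ω_d with ω_d = 96.7 (the imaginary part), so t_p = 0.0325 s.

t_p ≈ 0.0325 s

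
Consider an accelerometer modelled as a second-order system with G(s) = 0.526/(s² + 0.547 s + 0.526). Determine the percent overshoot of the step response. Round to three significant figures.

%OS ≈ 27.8%

Matching coefficients with s² + 2ζω_n s + ω_n² gives ω_n² = 0.526 ⇒ ω_n = 0.725 rad/s, and ζ = 0.547/(2ω_n) = 0.377.
%OS = 100·exp(−πζ/√(1−ζ²)) = 27.8%.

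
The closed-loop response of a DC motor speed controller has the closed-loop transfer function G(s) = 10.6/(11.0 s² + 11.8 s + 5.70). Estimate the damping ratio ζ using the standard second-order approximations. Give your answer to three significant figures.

ζ ≈ 0.745

Dividing through by 11.0: denominator becomes s² + 1.073 s + 0.5182.
So ω_n = √0.5182 = 0.720 rad/s and ζ = 1.073/(2·0.720) = 0.745.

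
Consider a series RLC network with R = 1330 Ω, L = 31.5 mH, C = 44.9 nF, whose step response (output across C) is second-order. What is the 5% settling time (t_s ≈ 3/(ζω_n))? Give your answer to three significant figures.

For a series RLC circuit (capacitor voltage as output), ω_n = 1/√(LC) = 1/√(31.5 mH · 44.9 nF) = 26600 rad/s.
ζ = (R/2)·√(C/L) = (1330/2)·√(44.9 nF/31.5 mH) = 0.794.
t_s ≈ 3/(ζω_n) = 0.000142 s.

t_s ≈ 0.000142 s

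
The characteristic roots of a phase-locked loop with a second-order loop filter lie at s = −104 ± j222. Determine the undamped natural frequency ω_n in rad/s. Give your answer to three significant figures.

|pole| = ω_n = √(104² + 222²) = 245 rad/s; ζ = cos θ = σ/ω_n = 0.424.

ω_n ≈ 245 rad/s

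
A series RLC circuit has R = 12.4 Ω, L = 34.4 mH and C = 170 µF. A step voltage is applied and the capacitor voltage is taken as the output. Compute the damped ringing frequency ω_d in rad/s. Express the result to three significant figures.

For a series RLC circuit (capacitor voltage as output), ω_n = 1/√(LC) = 1/√(34.4 mH · 170 µF) = 414 rad/s.
ζ = (R/2)·√(C/L) = (12.4/2)·√(170 µF/34.4 mH) = 0.436.
ω_d = ω_n√(1−ζ²) = 372 rad/s.

ω_d ≈ 372 rad/s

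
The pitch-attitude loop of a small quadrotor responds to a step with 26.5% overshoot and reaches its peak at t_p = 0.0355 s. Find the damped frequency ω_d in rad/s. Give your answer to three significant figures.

t_p = π/ω_d, so ω_d = π/0.0355 = 88.5 rad/s.

ω_d ≈ 88.5 rad/s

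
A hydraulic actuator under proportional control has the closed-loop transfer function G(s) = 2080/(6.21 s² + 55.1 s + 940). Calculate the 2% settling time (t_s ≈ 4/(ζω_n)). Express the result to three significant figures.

t_s ≈ 0.902 s

Dividing through by 6.21: denominator becomes s² + 8.873 s + 151.4.
So ω_n = √151.4 = 12.3 rad/s and ζ = 8.873/(2·12.3) = 0.361.
t_s ≈ 4/(ζω_n) = 0.902 s.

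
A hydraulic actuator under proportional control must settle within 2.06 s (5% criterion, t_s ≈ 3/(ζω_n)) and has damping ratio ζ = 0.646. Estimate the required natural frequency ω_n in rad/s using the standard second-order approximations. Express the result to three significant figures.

Rearranging t_s ≈ 3/(ζω_n) gives ω_n = 3/(ζ·t_s) = 3/(0.646 × 2.06) = 2.25 rad/s.

ω_n ≈ 2.25 rad/s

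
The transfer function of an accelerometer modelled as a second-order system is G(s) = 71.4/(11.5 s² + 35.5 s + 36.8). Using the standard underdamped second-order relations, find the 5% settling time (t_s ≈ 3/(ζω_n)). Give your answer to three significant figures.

t_s ≈ 1.94 s

Dividing through by 11.5: denominator becomes s² + 3.087 s + 3.200.
So ω_n = √3.200 = 1.79 rad/s and ζ = 3.087/(2·1.79) = 0.863.
t_s ≈ 3/(ζω_n) = 1.94 s.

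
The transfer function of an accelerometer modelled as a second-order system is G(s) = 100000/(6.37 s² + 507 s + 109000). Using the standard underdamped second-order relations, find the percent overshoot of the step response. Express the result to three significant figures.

%OS ≈ 36.7%

Dividing through by 6.37: denominator becomes s² + 79.59 s + 17110.
So ω_n = √17110 = 131 rad/s and ζ = 79.59/(2·131) = 0.304.
%OS = 100·exp(−πζ/√(1−ζ²)) = 36.7%.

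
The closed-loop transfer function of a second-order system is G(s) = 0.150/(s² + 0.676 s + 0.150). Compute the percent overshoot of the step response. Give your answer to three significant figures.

ω_n = √0.150 = 0.387 rad/s; ζ = 0.676/(2·0.387) = 0.873.
%OS = 100 e^{−πζ/√(1−ζ²)} with ζ = 0.873 gives 0.364%.

%OS ≈ 0.364%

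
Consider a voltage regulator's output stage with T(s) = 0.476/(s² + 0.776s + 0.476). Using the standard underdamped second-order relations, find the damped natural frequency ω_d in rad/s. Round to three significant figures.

Matching coefficients with s² + 2ζω_n s + ω_n² gives ω_n² = 0.476 ⇒ ω_n = 0.690 rad/s, and ζ = 0.776/(2ω_n) = 0.562.
ω_d = 0.690·√(1 − 0.562²) = 0.570 rad/s.

ω_d ≈ 0.570 rad/s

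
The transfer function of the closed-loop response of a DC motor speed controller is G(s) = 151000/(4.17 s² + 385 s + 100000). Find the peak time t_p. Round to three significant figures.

t_p ≈ 0.0213 s

Dividing through by 4.17: denominator becomes s² + 92.33 s + 23980.
So ω_n = √23980 = 155 rad/s and ζ = 92.33/(2·155) = 0.298.
ω_d = ω_n√(1−ζ²) = 148 rad/s. t_p = π/ω_d = 0.0213 s.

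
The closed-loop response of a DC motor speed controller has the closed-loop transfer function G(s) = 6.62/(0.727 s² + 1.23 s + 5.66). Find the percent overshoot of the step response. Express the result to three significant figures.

%OS ≈ 36.8%

Dividing through by 0.727: denominator becomes s² + 1.692 s + 7.785.
So ω_n = √7.785 = 2.79 rad/s and ζ = 1.692/(2·2.79) = 0.303.
Overshoot: exp(−π·0.303/√(1−0.303²)) = 0.368, i.e. 36.8%.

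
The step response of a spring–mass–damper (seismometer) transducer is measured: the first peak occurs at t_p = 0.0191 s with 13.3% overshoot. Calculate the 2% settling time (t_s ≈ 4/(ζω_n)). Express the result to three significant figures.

From the overshoot, ζ = −ln(OS)/√(π²+ln²(OS)) = 0.540.
t_p = π/ω_d ⇒ ω_d = 164 rad/s; then ω_n = ω_d/√(1−ζ²) = 195 rad/s.
t_s ≈ 4/(ζω_n) = 4/(0.540·195) = 0.0379 s.

t_s ≈ 0.0379 s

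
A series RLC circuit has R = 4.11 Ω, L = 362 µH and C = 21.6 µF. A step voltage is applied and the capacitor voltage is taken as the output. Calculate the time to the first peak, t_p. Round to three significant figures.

For a series RLC circuit (capacitor voltage as output), ω_n = 1/√(LC) = 1/√(362 µH · 21.6 µF) = 11300 rad/s.
ζ = (R/2)·√(C/L) = (4.11/2)·√(21.6 µF/362 µH) = 0.502.
ω_d = 11300·√(1 − 0.502²) = 9780 rad/s. t_p = π/ω_d = 0.000321 s.

t_p ≈ 0.000321 s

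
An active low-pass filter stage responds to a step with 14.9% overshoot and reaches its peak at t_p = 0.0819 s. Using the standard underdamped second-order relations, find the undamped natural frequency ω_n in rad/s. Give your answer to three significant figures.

The overshoot fixes ζ = −ln(OS)/√(π²+ln²(OS)) = 0.518.
From t_p = π/ω_d, ω_d = π/0.0819 = 38.4 rad/s, so ω_n = ω_d/√(1−ζ²) = 44.9 rad/s.

ω_n ≈ 44.9 rad/s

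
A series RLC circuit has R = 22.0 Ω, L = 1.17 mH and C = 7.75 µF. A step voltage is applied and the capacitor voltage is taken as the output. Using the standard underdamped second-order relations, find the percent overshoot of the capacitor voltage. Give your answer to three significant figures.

For a series RLC circuit (capacitor voltage as output), ω_n = 1/√(LC) = 1/√(1.17 mH · 7.75 µF) = 10500 rad/s.
ζ = (R/2)·√(C/L) = (22.0/2)·√(7.75 µF/1.17 mH) = 0.895.
%OS = 100·exp(−πζ/√(1−ζ²)) = 0.181%.

%OS ≈ 0.181%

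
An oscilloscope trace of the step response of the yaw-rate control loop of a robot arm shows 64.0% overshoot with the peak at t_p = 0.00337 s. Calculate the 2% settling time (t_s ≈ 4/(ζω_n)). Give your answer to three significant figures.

t_s ≈ 0.0302 s

ζ from %OS: ζ = |ln 0.640|/√(π²+ln²0.640) = 0.141.
t_p = π/ω_d ⇒ ω_d = 932 rad/s; then ω_n = ω_d/√(1−ζ²) = 942 rad/s.
t_s ≈ 4/(ζω_n) = 4/(0.141·942) = 0.0302 s.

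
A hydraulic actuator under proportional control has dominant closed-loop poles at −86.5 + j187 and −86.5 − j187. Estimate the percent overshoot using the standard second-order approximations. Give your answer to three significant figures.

%OS ≈ 23.4%

With σ = 86.5, ω_d = 187: ω_n = √(σ²+ω_d²) = 206 rad/s, ζ = σ/ω_n = 0.420.
Overshoot: exp(−π·0.420/√(1−0.420²)) = 0.234, i.e. 23.4%.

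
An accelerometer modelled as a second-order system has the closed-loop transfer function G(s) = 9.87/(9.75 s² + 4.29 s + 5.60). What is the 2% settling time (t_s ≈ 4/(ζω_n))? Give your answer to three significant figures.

Dividing through by 9.75: denominator becomes s² + 0.4400 s + 0.5744.
So ω_n = √0.5744 = 0.758 rad/s and ζ = 0.4400/(2·0.758) = 0.290.
t_s ≈ 4/(ζω_n) = 18.2 s.

t_s ≈ 18.2 s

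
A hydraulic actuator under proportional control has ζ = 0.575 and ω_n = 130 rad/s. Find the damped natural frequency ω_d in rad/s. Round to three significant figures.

ω_d = ω_n√(1−ζ²) = 130·√0.669 = 106 rad/s.

ω_d ≈ 106 rad/s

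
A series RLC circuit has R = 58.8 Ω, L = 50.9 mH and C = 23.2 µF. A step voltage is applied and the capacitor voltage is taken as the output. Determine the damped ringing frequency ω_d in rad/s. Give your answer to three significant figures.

For a series RLC circuit (capacitor voltage as output), ω_n = 1/√(LC) = 1/√(50.9 mH · 23.2 µF) = 920 rad/s.
ζ = (R/2)·√(C/L) = (58.8/2)·√(23.2 µF/50.9 mH) = 0.628.
ω_d = ω_n√(1−ζ²) = 716 rad/s.

ω_d ≈ 716 rad/s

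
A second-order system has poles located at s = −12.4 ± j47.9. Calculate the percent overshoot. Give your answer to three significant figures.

%OS ≈ 44.3%

With σ = 12.4, ω_d = 47.9: ω_n = √(σ²+ω_d²) = 49.5 rad/s, ζ = σ/ω_n = 0.251.
%OS = 100 e^{−πζ/√(1−ζ²)} with ζ = 0.251 gives 44.3%.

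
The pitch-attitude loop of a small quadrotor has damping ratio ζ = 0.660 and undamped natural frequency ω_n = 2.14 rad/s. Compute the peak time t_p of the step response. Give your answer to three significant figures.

t_p ≈ 1.95 s

The damped frequency is ω_d = ω_n√(1−ζ²) = 2.14·√(1−0.436) = 1.61 rad/s.
Peak time t_p = π/ω_d = π/1.61 = 1.95 s.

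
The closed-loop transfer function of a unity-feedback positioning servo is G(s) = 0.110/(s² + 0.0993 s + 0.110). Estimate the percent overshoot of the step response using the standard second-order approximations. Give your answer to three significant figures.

ω_n = √0.110 = 0.332 rad/s; ζ = 0.0993/(2·0.332) = 0.150.
%OS = 100·exp(−πζ/√(1−ζ²)) = 62.1%.

%OS ≈ 62.1%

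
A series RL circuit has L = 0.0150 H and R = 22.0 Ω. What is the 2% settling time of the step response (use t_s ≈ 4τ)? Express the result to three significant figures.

τ = L/R = 0.0150/22.0 = 0.000682 s.
t_s ≈ 4τ = 0.00273 s.

t_s ≈ 0.00273 s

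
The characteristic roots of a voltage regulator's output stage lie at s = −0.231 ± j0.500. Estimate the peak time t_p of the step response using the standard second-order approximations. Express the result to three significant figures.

t_p ≈ 6.28 s

t_p = π/ω_d with ω_d = 0.500 (the imaginary part), so t_p = 6.28 s.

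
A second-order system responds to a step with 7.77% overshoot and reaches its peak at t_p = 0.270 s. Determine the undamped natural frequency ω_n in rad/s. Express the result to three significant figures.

From the overshoot, ζ = −ln(OS)/√(π²+ln²(OS)) = 0.631.
t_p = π/ω_d ⇒ ω_d = 11.6 rad/s; then ω_n = ω_d/√(1−ζ²) = 15.0 rad/s.

ω_n ≈ 15.0 rad/s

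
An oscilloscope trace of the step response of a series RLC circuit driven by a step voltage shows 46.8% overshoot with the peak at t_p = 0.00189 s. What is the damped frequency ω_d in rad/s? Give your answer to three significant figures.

t_p = π/ω_d, so ω_d = π/0.00189 = 1660 rad/s.

ω_d ≈ 1660 rad/s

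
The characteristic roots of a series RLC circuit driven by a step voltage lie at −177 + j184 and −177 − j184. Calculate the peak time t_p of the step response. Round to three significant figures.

t_p ≈ 0.0171 s

t_p = π/ω_d with ω_d = 184 (the imaginary part), so t_p = 0.0171 s.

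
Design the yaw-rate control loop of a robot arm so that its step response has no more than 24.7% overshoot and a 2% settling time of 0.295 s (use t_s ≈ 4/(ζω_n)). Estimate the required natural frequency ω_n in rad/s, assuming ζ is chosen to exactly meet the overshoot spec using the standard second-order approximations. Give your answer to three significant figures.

ω_n ≈ 33.3 rad/s

ζ = −ln(OS)/√(π² + (ln OS)²). With OS = 0.247, ln OS = −1.398 and ζ = 1.398/3.439 = 0.407.
From t_s ≈ 4/(ζω_n): ω_n = 4/(ζ·t_s) = 4/(0.407·0.295) = 33.3 rad/s.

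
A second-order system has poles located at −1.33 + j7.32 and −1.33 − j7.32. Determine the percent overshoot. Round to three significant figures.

The poles are at −σ ± jω_d with σ = 1.33 and ω_d = 7.32, so ω_n = √(σ²+ω_d²) = 7.44 rad/s and ζ = σ/ω_n = 0.179.
Overshoot: exp(−π·0.179/√(1−0.179²)) = 0.565, i.e. 56.5%.

%OS ≈ 56.5%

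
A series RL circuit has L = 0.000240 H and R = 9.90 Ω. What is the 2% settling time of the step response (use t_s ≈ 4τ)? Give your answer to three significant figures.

τ = L/R = 0.000240/9.90 = 0.0000242 s.
t_s ≈ 4τ = 0.0000970 s.

t_s ≈ 0.0000970 s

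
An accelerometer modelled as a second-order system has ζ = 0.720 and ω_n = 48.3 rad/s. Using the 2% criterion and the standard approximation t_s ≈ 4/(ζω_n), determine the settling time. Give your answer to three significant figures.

t_s ≈ 4/(ζω_n) = 4/(0.720 × 48.3) = 0.115 s.

t_s ≈ 0.115 s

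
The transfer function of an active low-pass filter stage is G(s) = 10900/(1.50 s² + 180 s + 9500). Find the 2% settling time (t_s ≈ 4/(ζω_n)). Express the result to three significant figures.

t_s ≈ 0.0667 s

Dividing through by 1.50: denominator becomes s² + 120.0 s + 6333.
So ω_n = √6333 = 79.6 rad/s and ζ = 120.0/(2·79.6) = 0.754.
t_s ≈ 4/(ζω_n) = 0.0667 s.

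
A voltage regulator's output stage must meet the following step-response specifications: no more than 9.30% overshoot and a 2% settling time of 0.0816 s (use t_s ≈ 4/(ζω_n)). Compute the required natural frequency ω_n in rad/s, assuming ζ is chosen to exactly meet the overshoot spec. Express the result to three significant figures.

From %OS = 100·exp(−πζ/√(1−ζ²)), invert to get ζ = −ln(OS)/√(π² + ln²(OS)) with OS = 0.0930.
−ln 0.0930 = 2.375, so ζ = 2.375/√(π² + 5.641) = 0.603.
From t_s ≈ 4/(ζω_n): ω_n = 4/(ζ·t_s) = 4/(0.603·0.0816) = 81.3 rad/s.

ω_n ≈ 81.3 rad/s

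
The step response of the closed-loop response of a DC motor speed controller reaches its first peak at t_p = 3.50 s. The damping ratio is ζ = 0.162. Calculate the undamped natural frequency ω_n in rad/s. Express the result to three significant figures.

Peak time t_p = π/ω_d, so ω_d = π/t_p = π/3.50 = 0.898 rad/s.
ω_n = ω_d/√(1−ζ²) = 0.898/√0.974 = 0.910 rad/s.

ω_n ≈ 0.910 rad/s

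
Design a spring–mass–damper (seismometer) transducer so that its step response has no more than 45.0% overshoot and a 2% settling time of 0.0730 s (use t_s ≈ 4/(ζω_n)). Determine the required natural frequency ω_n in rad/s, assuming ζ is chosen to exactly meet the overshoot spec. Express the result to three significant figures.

Inverting the overshoot relation: ζ = |ln 0.450|/√(π² + ln²0.450) = 0.246.
From t_s ≈ 4/(ζω_n): ω_n = 4/(ζ·t_s) = 4/(0.246·0.0730) = 222 rad/s.

ω_n ≈ 222 rad/s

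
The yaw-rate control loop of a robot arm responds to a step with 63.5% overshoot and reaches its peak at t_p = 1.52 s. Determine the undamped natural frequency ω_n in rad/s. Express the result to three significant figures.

ω_n ≈ 2.09 rad/s

ζ from %OS: ζ = |ln 0.635|/√(π²+ln²0.635) = 0.143.
t_p = π/ω_d ⇒ ω_d = 2.07 rad/s; then ω_n = ω_d/√(1−ζ²) = 2.09 rad/s.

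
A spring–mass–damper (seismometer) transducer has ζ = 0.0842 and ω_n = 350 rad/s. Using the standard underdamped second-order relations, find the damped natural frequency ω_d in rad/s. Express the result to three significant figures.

ω_d ≈ 349 rad/s

ω_d = ω_n√(1−ζ²) = 350·√0.993 = 349 rad/s.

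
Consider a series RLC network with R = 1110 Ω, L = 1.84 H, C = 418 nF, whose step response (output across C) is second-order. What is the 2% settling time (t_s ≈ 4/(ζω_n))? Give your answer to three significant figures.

t_s ≈ 0.0133 s

For a series RLC circuit (capacitor voltage as output), ω_n = 1/√(LC) = 1/√(1.84 H · 418 nF) = 1140 rad/s.
ζ = (R/2)·√(C/L) = (1110/2)·√(418 nF/1.84 H) = 0.265.
t_s ≈ 4/(ζω_n) = 0.0133 s.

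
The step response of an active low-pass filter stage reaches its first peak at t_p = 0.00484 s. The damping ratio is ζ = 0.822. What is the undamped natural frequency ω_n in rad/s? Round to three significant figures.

ω_n ≈ 1140 rad/s

Peak time t_p = π/ω_d, so ω_d = π/t_p = π/0.00484 = 649 rad/s.
ω_n = ω_d/√(1−ζ²) = 649/√0.324 = 1140 rad/s.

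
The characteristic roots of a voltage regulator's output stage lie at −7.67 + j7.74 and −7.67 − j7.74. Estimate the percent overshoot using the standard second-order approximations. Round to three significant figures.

%OS ≈ 4.45%

The poles are at −σ ± jω_d with σ = 7.67 and ω_d = 7.74, so ω_n = √(σ²+ω_d²) = 10.9 rad/s and ζ = σ/ω_n = 0.704.
Overshoot: exp(−π·0.704/√(1−0.704²)) = 0.0445, i.e. 4.45%.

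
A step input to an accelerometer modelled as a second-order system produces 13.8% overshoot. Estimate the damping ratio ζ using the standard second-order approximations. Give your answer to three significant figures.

ζ ≈ 0.533

ζ = −ln(OS)/√(π² + (ln OS)²). With OS = 0.138, ln OS = −1.981 and ζ = 1.981/3.714 = 0.533.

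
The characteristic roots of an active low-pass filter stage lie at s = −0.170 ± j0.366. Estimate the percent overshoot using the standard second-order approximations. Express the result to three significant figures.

%OS ≈ 23.2%

The poles are at −σ ± jω_d with σ = 0.170 and ω_d = 0.366, so ω_n = √(σ²+ω_d²) = 0.404 rad/s and ζ = σ/ω_n = 0.421.
%OS = 100 e^{−πζ/√(1−ζ²)} with ζ = 0.421 gives 23.2%.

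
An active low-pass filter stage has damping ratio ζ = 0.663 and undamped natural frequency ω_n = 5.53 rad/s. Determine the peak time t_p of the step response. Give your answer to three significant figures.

The damped frequency is ω_d = ω_n√(1−ζ²) = 5.53·√(1−0.440) = 4.14 rad/s.
Peak time t_p = π/ω_d = π/4.14 = 0.759 s.

t_p ≈ 0.759 s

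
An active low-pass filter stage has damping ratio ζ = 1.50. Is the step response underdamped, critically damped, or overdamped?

Since ζ = 1.50 > 1, the system is overdamped.

overdamped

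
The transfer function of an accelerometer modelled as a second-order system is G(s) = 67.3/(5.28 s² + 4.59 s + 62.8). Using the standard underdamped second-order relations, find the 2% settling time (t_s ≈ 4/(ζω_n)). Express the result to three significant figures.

Dividing through by 5.28: denominator becomes s² + 0.8693 s + 11.89.
So ω_n = √11.89 = 3.45 rad/s and ζ = 0.8693/(2·3.45) = 0.126.
t_s ≈ 4/(ζω_n) = 9.20 s.

t_s ≈ 9.20 s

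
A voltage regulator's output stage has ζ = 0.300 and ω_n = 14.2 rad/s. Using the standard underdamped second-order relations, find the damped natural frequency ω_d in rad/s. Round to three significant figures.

ω_d = ω_n√(1−ζ²) = 14.2·√0.910 = 13.5 rad/s.

ω_d ≈ 13.5 rad/s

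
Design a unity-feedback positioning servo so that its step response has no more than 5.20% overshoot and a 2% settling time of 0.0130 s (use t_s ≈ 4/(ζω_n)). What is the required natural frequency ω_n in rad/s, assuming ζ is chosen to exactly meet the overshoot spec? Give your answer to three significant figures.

ζ = −ln(OS)/√(π² + (ln OS)²). With OS = 0.0520, ln OS = −2.957 and ζ = 2.957/4.314 = 0.685.
Then ω_n = 4/(ζ t_s) = 4/(0.685 × 0.0130) = 449 rad/s.

ω_n ≈ 449 rad/s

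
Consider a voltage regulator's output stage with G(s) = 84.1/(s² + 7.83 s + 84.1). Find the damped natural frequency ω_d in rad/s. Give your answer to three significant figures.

ω_d ≈ 8.29 rad/s

ω_n = √84.1 = 9.17 rad/s; ζ = 7.83/(2·9.17) = 0.427.
The damped frequency ω_d = ω_n√(1−ζ²) = 8.29 rad/s.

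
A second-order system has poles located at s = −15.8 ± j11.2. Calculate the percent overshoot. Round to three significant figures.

The poles are at −σ ± jω_d with σ = 15.8 and ω_d = 11.2, so ω_n = √(σ²+ω_d²) = 19.4 rad/s and ζ = σ/ω_n = 0.816.
%OS = 100·exp(−πζ/√(1−ζ²)) = 1.19%.

%OS ≈ 1.19%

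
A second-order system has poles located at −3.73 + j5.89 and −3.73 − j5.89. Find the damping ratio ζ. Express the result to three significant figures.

ζ ≈ 0.535

|pole| = ω_n = √(3.73² + 5.89²) = 6.97 rad/s; ζ = cos θ = σ/ω_n = 0.535.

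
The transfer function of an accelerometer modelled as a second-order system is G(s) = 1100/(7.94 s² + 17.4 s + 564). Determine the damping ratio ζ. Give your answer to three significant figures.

ζ ≈ 0.130

Dividing through by 7.94: denominator becomes s² + 2.191 s + 71.03.
So ω_n = √71.03 = 8.43 rad/s and ζ = 2.191/(2·8.43) = 0.130.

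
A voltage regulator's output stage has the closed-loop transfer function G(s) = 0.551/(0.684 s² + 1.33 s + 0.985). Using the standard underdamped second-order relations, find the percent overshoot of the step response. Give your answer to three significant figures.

%OS ≈ 1.30%

Dividing through by 0.684: denominator becomes s² + 1.944 s + 1.440.
So ω_n = √1.440 = 1.20 rad/s and ζ = 1.944/(2·1.20) = 0.810.
%OS = 100 e^{−πζ/√(1−ζ²)} with ζ = 0.810 gives 1.30%.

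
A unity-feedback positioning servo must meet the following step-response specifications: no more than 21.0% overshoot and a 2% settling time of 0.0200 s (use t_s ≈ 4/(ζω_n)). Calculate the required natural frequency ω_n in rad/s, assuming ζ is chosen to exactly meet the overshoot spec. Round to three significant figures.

ω_n ≈ 450 rad/s

ζ = −ln(OS)/√(π² + (ln OS)²). With OS = 0.210, ln OS = −1.561 and ζ = 1.561/3.508 = 0.445.
From t_s ≈ 4/(ζω_n): ω_n = 4/(ζ·t_s) = 4/(0.445·0.0200) = 450 rad/s.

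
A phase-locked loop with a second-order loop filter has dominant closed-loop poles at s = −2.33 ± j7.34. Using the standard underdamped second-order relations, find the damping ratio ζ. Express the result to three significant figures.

|pole| = ω_n = √(2.33² + 7.34²) = 7.70 rad/s; ζ = cos θ = σ/ω_n = 0.303.

ζ ≈ 0.303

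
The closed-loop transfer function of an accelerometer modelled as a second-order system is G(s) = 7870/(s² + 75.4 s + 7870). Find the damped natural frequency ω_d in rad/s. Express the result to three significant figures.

ω_d ≈ 80.3 rad/s

Matching coefficients with s² + 2ζω_n s + ω_n² gives ω_n² = 7870 ⇒ ω_n = 88.7 rad/s, and ζ = 75.4/(2ω_n) = 0.425.
ω_d = 88.7·√(1 − 0.425²) = 80.3 rad/s.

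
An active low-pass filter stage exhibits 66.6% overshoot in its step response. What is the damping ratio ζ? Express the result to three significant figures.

ζ = −ln(OS)/√(π² + (ln OS)²). With OS = 0.666, ln OS = −0.4065 and ζ = 0.4065/3.168 = 0.128.

ζ ≈ 0.128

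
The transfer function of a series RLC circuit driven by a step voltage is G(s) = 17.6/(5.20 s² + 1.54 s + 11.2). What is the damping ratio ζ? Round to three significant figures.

ζ ≈ 0.101

Dividing through by 5.20: denominator becomes s² + 0.2962 s + 2.154.
So ω_n = √2.154 = 1.47 rad/s and ζ = 0.2962/(2·1.47) = 0.101.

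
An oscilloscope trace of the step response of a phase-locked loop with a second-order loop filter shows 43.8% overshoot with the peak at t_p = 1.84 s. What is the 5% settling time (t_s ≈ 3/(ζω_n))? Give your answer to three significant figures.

ζ from %OS: ζ = |ln 0.438|/√(π²+ln²0.438) = 0.254.
t_p = π/ω_d ⇒ ω_d = 1.71 rad/s; then ω_n = ω_d/√(1−ζ²) = 1.77 rad/s.
t_s ≈ 3/(ζω_n) = 3/(0.254·1.77) = 6.69 s.

t_s ≈ 6.69 s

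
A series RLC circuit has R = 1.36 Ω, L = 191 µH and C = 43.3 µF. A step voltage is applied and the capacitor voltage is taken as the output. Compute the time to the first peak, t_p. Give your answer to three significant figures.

For a series RLC circuit (capacitor voltage as output), ω_n = 1/√(LC) = 1/√(191 µH · 43.3 µF) = 11000 rad/s.
ζ = (R/2)·√(C/L) = (1.36/2)·√(43.3 µF/191 µH) = 0.324.
ω_d = 11000·√(1 − 0.324²) = 10400 rad/s. t_p = π/ω_d = 0.000302 s.

t_p ≈ 0.000302 s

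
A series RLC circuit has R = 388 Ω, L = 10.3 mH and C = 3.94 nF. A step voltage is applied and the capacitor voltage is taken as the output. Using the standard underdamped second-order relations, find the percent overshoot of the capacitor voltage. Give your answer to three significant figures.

%OS ≈ 68.4%

For a series RLC circuit (capacitor voltage as output), ω_n = 1/√(LC) = 1/√(10.3 mH · 3.94 nF) = 157000 rad/s.
ζ = (R/2)·√(C/L) = (388/2)·√(3.94 nF/10.3 mH) = 0.120.
%OS = 100·exp(−πζ/√(1−ζ²)) = 68.4%.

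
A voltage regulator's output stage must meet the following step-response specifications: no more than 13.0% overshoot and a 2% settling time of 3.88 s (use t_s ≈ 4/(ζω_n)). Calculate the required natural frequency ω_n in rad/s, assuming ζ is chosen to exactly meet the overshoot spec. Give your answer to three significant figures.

ω_n ≈ 1.89 rad/s

Inverting the overshoot relation: ζ = |ln 0.130|/√(π² + ln²0.130) = 0.545.
From t_s ≈ 4/(ζω_n): ω_n = 4/(ζ·t_s) = 4/(0.545·3.88) = 1.89 rad/s.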